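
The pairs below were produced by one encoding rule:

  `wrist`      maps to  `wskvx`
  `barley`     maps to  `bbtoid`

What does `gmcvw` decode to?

In wrist: w→w is +0, r→s is +1, i→k is +2, s→v is +3 — the shift increases by 1 each position. Each letter shifts forward by its position index (0, 1, 2, …) — the shift grows by one for each successive letter.
Reversing it on gmcvw: g−0=g, m−1=l, c−2=a, v−3=s, w−4=s.

glass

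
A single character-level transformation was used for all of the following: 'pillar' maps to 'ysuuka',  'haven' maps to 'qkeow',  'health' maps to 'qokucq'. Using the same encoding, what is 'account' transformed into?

kllyewc

The shift depends on letter class: consonant p→y is +9, but vowel i→s is +10. Two shifts are in play — +10 for a/e/i/o/u, +9 for every other letter.
Applying it to account: a(vowel)+10=k, c(cons)+9=l, c(cons)+9=l, o(vowel)+10=y, u(vowel)+10=e, n(cons)+9=w, t(cons)+9=c.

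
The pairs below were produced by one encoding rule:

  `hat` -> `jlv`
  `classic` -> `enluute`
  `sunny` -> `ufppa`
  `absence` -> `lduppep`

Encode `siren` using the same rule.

The shift depends on letter class: consonant h→j is +2, but vowel a→l is +11. Vowels shift forward by 11 and consonants shift forward by 2.
Applying it to siren: s(cons)+2=u, i(vowel)+11=t, r(cons)+2=t, e(vowel)+11=p, n(cons)+2=p.

uttpp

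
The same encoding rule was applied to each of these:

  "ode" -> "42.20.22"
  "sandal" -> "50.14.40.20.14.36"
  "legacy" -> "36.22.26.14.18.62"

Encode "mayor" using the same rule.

38.14.62.42.48

o(#15)→42 and d(#4)→20: differences scale by 2, so n = 2·pos + 12. With a=1..z=26, the number is 2·pos + 12.
On mayor: m=13→38, a=1→14, y=25→62, o=15→42, r=18→48.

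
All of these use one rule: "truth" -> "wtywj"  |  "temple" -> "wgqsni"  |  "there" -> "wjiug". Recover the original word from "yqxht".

Shifts by position in truth: pos 0: t→w (+3), pos 1: r→t (+2), pos 2: u→y (+4), pos 3: t→w (+3), pos 4: h→j (+2) — repeating every 3. A repeating key of period 3 is used — shifts +3, +2, +4 over and over.
Decoding yqxht: y−3=v, q−2=o, x−4=t, h−3=e, t−2=r.

voter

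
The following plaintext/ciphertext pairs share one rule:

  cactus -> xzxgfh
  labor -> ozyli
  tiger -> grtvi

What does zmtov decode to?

Each letter is replaced by its mirror in the alphabet: a↔z, b↔y, c↔x, and so on (the Atbash cipher).
Reversing it on zmtov: z↔a, m↔n, t↔g, o↔l, v↔e.

angle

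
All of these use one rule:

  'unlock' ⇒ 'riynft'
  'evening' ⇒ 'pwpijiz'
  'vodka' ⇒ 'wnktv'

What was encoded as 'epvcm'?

heart

u(20)→r(17) and n(13)→i(8) fit y≡5x+21 (mod 26); the inverse of 5 mod 26 is 21. Each letter's alphabet position (a=0..z=25) is mapped through 5·x+21 mod 26 — an affine cipher.
Reversing it on epvcm: e(4)→21·(4−21)≡7=h; p(15)→21·(15−21)≡4=e; v(21)→21·(21−21)≡0=a; c(2)→21·(2−21)≡17=r; m(12)→21·(12−21)≡19=t (all mod 26).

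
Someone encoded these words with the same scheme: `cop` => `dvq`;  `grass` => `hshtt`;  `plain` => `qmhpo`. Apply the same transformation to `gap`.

The shift depends on letter class: consonant c→d is +1, but vowel o→v is +7. Vowels shift forward by 7 and consonants shift forward by 1.
On gap: g(cons)+1=h, a(vowel)+7=h, p(cons)+1=q.

hhq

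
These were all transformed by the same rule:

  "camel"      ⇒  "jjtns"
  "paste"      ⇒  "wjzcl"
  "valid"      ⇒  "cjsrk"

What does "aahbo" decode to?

trash

The shifts repeat in a cycle of length 2: positions 0,1,… shift by +7, +9, then the pattern repeats.
Undoing it on aahbo: a−7=t, a−9=r, h−7=a, b−9=s, o−7=h.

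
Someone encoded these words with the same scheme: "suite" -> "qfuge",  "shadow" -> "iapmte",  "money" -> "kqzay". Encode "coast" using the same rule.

femao

Read the word backwards and shift each letter +12.
Applying it to coast: reverse → tsaoc; then shift: t+12=f, s+12=e, a+12=m, o+12=a, c+12=o.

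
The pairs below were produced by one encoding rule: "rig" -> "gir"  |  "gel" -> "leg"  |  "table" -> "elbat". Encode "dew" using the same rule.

wed

The output letters match the input read backwards: rig reversed is gir. It's just the letters in reverse order.
On dew: reverse → wed.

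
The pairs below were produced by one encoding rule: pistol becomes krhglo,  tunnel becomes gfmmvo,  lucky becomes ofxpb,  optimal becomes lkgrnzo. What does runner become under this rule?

ifmmvi

p(15)→k(10) and i(8)→r(17) fit y≡25x+25 (mod 26); the inverse of 25 mod 26 is 25. Each letter's alphabet position (a=0..z=25) is mapped through 25·x+25 mod 26 — an affine cipher.
For runner: r(17)→25·17+25≡8=i; u(20)→25·20+25≡5=f; n(13)→25·13+25≡12=m; n(13)→25·13+25≡12=m; e(4)→25·4+25≡21=v; r(17)→25·17+25≡8=i (all mod 26).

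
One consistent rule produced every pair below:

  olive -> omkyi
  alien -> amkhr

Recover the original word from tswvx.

trust

The shift increases by 1 at each position, starting from +0: 0, 1, 2, ….
Decoding tswvx: t−0=t, s−1=r, w−2=u, v−3=s, x−4=t.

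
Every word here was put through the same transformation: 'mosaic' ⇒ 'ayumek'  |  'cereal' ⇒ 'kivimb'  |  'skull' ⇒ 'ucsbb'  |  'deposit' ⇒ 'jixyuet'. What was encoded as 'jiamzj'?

demand

Each letter's alphabet position (a=0..z=25) is mapped through 25·x+12 mod 26 — an affine cipher.
Reversing it on jiamzj: j(9)→25·(9−12)≡3=d; i(8)→25·(8−12)≡4=e; a(0)→25·(0−12)≡12=m; m(12)→25·(12−12)≡0=a; z(25)→25·(25−12)≡13=n; j(9)→25·(9−12)≡3=d (all mod 26).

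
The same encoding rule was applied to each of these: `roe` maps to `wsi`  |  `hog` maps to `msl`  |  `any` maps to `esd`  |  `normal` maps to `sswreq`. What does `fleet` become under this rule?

The shift depends on letter class: consonant r→w is +5, but vowel o→s is +4. The rule splits by letter class: vowels +4, consonants +5.
For fleet: f(cons)+5=k, l(cons)+5=q, e(vowel)+4=i, e(vowel)+4=i, t(cons)+5=y.

kqiiy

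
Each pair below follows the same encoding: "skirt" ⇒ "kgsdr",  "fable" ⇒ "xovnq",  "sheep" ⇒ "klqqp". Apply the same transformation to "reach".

dqocl

s(18)→k(10) and k(10)→g(6) fit y≡7x+14 (mod 26); the inverse of 7 mod 26 is 15. Each letter's alphabet position (a=0..z=25) is mapped through 7·x+14 mod 26 — an affine cipher.
On reach: r(17)→7·17+14≡3=d; e(4)→7·4+14≡16=q; a(0)→7·0+14≡14=o; c(2)→7·2+14≡2=c; h(7)→7·7+14≡11=l (all mod 26).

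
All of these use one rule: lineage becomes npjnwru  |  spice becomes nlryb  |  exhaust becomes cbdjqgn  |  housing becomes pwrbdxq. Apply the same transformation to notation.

The word is reversed, then every letter is shifted forward by 9.
Applying it to notation: reverse → noitaton; then shift: n+9=w, o+9=x, i+9=r, t+9=c, a+9=j, t+9=c, o+9=x, n+9=w.

wxrcjcxw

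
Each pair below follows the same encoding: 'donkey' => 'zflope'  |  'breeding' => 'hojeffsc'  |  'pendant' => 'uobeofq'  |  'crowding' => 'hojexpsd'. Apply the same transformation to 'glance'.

fdobmh

The output letters match the input read backwards, each shifted +1: donkey reversed is yeknod. The word is reversed, then every letter is shifted forward by 1.
On glance: reverse → ecnalg; then shift: e+1=f, c+1=d, n+1=o, a+1=b, l+1=m, g+1=h.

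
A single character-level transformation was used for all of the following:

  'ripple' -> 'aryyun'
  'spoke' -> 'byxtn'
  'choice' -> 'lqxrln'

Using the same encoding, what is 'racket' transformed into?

ajltnc

Compare letters: r→a is +9, i→r is +9, p→y is +9 — a constant shift. Each letter is shifted forward by 9 in the alphabet (a Caesar shift of +9).
Applying it to racket: r+9=a, a+9=j, c+9=l, k+9=t, e+9=n, t+9=c.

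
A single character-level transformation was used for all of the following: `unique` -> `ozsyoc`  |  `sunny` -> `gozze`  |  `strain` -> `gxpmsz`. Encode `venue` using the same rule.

Treating letters as 0–25, the rule is x ↦ 17x + 12 (mod 26).
Applying it to venue: v(21)→17·21+12≡5=f; e(4)→17·4+12≡2=c; n(13)→17·13+12≡25=z; u(20)→17·20+12≡14=o; e(4)→17·4+12≡2=c (all mod 26).

fczoc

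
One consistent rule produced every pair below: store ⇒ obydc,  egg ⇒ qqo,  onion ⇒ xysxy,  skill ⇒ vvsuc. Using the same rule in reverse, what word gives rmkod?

Read the word backwards and shift each letter +10.
Decoding rmkod: shift back: r−10=h, m−10=c, k−10=a, o−10=e, d−10=t → hcaet; then reverse → teach.

teach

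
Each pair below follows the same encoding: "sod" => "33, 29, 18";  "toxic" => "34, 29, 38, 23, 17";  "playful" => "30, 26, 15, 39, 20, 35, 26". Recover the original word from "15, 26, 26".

all

s is letter #19 and maps to 33: an offset of 14. Each letter is replaced by its alphabet position (a=1..z=26) + 14.
Undoing it on 15, 26, 26: 15→(15−14)÷1=1=a, 26→(26−14)÷1=12=l, 26→(26−14)÷1=12=l.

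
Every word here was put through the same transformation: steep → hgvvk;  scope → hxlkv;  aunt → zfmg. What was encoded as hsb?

shy

Each pair mirrors across the alphabet (s↔h, t↔g, e↔v): positions sum to 25. Each letter is replaced by its mirror in the alphabet: a↔z, b↔y, c↔x, and so on (the Atbash cipher).
Reversing it on hsb: h↔s, s↔h, b↔y.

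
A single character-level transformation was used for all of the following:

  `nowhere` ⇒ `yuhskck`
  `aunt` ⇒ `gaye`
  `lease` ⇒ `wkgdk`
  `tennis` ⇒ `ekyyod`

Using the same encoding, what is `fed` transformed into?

The shift depends on letter class: consonant n→y is +11, but vowel o→u is +6. Vowels shift forward by 6 and consonants shift forward by 11.
On fed: f(cons)+11=q, e(vowel)+6=k, d(cons)+11=o.

qko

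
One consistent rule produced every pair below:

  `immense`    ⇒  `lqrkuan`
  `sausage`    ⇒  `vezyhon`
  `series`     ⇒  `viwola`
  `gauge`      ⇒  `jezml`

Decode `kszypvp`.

Letter i (0-indexed) is shifted by i+3, so successive shifts are 3, 4, 5, ….
Decoding kszypvp: k−3=h, s−4=o, z−5=u, y−6=s, p−7=i, v−8=n, p−9=g.

housing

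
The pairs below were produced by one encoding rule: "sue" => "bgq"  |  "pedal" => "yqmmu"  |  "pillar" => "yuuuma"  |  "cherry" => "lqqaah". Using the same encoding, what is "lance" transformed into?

Vowels shift forward by 12 and consonants shift forward by 9.
On lance: l(cons)+9=u, a(vowel)+12=m, n(cons)+9=w, c(cons)+9=l, e(vowel)+12=q.

umwlq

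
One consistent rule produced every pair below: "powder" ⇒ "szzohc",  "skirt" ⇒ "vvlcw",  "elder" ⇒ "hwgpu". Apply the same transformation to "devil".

Shifts by position in powder: pos 0: p→s (+3), pos 1: o→z (+11), pos 2: w→z (+3), pos 3: d→o (+11) — repeating every 2. A repeating key of period 2 is used — shifts +3, +11 over and over.
For devil: d+3=g, e+11=p, v+3=y, i+11=t, l+3=o.

gpyto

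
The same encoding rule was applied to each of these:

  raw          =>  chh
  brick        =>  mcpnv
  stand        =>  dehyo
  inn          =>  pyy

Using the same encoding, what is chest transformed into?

The rule splits by letter class: vowels +7, consonants +11.
Applying it to chest: c(cons)+11=n, h(cons)+11=s, e(vowel)+7=l, s(cons)+11=d, t(cons)+11=e.

nslde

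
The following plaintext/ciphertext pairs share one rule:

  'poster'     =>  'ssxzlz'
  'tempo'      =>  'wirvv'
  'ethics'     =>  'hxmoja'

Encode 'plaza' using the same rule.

spffh

Each letter shifts forward by (position + 3), i.e. 3, 4, 5, … — the shift grows by one for each successive letter.
For plaza: p+3=s, l+4=p, a+5=f, z+6=f, a+7=h.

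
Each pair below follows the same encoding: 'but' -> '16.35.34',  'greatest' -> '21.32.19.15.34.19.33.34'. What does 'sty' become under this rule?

33.34.39

b is letter #2 and maps to 16: an offset of 14. Each letter is replaced by its alphabet position (a=1..z=26) + 14.
Applying it to sty: s=19→33, t=20→34, y=25→39.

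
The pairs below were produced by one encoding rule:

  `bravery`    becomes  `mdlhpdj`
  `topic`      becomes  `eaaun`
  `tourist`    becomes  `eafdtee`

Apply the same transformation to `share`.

dtldp

It's a Vigenère-style cipher with numeric key [11,12]: position i shifts by key[i mod 2].
For share: s+11=d, h+12=t, a+11=l, r+12=d, e+11=p.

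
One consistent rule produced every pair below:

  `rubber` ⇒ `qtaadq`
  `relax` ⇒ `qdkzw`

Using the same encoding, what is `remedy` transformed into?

Compare letters: r→q is +25, u→t is +25, b→a is +25 — a constant shift. This is a Caesar cipher with shift 25.
For remedy: r+25=q, e+25=d, m+25=l, e+25=d, d+25=c, y+25=x.

qdldcx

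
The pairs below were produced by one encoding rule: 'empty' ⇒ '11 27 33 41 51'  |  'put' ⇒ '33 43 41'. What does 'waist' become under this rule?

47 3 19 39 41

e(#5)→11 and m(#13)→27: differences scale by 2, so n = 2·pos + 1. Each letter becomes 2×(its alphabet position, a=1..z=26) + 1.
On waist: w=23→47, a=1→3, i=9→19, s=19→39, t=20→41.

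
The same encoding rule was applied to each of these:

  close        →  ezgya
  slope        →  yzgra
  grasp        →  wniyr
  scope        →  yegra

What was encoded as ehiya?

c(2)→e(4) and l(11)→z(25) fit y≡11x+8 (mod 26); the inverse of 11 mod 26 is 19. This is an affine cipher: with a=0,…,z=25, each position x becomes (11x+8) mod 26.
Reversing it on ehiya: e(4)→19·(4−8)≡2=c; h(7)→19·(7−8)≡7=h; i(8)→19·(8−8)≡0=a; y(24)→19·(24−8)≡18=s; a(0)→19·(0−8)≡4=e (all mod 26).

chase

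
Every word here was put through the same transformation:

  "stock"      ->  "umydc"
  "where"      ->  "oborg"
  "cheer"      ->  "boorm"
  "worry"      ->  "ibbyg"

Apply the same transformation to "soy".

The word is reversed, then every letter is shifted forward by 10.
For soy: reverse → yos; then shift: y+10=i, o+10=y, s+10=c.

iyc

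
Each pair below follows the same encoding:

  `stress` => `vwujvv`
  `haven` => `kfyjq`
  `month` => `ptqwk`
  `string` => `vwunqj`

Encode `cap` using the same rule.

ffs

The shift depends on letter class: consonant s→v is +3, but vowel e→j is +5. Vowels shift forward by 5 and consonants shift forward by 3.
On cap: c(cons)+3=f, a(vowel)+5=f, p(cons)+3=s.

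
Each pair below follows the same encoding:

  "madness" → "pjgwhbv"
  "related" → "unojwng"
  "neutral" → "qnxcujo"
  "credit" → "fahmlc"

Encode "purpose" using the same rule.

It's a Vigenère-style cipher with numeric key [3,9]: position i shifts by key[i mod 2].
On purpose: p+3=s, u+9=d, r+3=u, p+9=y, o+3=r, s+9=b, e+3=h.

sduyrbh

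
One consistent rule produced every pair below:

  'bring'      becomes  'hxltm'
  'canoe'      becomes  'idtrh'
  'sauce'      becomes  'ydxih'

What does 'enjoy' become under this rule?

htpre

The shift depends on letter class: consonant b→h is +6, but vowel i→l is +3. Two shifts are in play — +3 for a/e/i/o/u, +6 for every other letter.
Applying it to enjoy: e(vowel)+3=h, n(cons)+6=t, j(cons)+6=p, o(vowel)+3=r, y(cons)+6=e.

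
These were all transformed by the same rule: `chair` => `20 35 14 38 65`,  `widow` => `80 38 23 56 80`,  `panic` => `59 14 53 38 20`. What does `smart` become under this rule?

68 50 14 65 71

c(#3)→20 and h(#8)→35: differences scale by 3, so n = 3·pos + 11. With a=1..z=26, the number is 3·pos + 11.
Applying it to smart: s=19→68, m=13→50, a=1→14, r=18→65, t=20→71.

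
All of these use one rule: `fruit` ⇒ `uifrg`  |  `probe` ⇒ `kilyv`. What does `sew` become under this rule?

This is the alphabet-reversal cipher (Atbash): a becomes z, b becomes y, etc.
For sew: s↔h, e↔v, w↔d.

hvd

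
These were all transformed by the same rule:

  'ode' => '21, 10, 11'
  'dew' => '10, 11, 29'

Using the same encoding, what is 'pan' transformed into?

The number is (letter's place in the alphabet, a=1) + 6.
On pan: p=16→22, a=1→7, n=14→20.

22, 7, 20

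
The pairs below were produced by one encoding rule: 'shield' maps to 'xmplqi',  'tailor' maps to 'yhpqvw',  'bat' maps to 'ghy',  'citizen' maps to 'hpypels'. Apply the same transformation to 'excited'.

The shift depends on letter class: consonant s→x is +5, but vowel i→p is +7. Vowels shift forward by 7 and consonants shift forward by 5.
Applying it to excited: e(vowel)+7=l, x(cons)+5=c, c(cons)+5=h, i(vowel)+7=p, t(cons)+5=y, e(vowel)+7=l, d(cons)+5=i.

lchpyli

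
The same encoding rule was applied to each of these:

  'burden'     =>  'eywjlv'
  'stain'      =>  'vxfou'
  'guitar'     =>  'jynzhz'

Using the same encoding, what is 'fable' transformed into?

In burden: b→e is +3, u→y is +4, r→w is +5, d→j is +6 — the shift increases by 1 each position. The shift increases by 1 at each position, starting from +3: 3, 4, 5, ….
On fable: f+3=i, a+4=e, b+5=g, l+6=r, e+7=l.

iegrl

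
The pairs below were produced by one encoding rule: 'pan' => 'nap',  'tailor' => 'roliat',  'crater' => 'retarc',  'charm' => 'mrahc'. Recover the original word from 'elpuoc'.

The output letters match the input read backwards: pan reversed is nap. The word is simply reversed.
Undoing it on elpuoc: then reverse → couple.

couple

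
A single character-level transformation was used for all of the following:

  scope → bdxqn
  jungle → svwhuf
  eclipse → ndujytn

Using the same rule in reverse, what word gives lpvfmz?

It's a Vigenère-style cipher with numeric key [9,1]: position i shifts by key[i mod 2].
Undoing it on lpvfmz: l−9=c, p−1=o, v−9=m, f−1=e, m−9=d, z−1=y.

comedy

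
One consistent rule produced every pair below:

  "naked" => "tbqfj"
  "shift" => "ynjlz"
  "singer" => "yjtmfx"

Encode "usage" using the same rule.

vybmf

The shift depends on letter class: consonant n→t is +6, but vowel a→b is +1. Vowels shift forward by 1 and consonants shift forward by 6.
On usage: u(vowel)+1=v, s(cons)+6=y, a(vowel)+1=b, g(cons)+6=m, e(vowel)+1=f.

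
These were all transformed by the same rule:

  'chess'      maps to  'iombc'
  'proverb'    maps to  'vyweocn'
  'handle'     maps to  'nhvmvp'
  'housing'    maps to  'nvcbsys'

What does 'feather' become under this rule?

llicrpd

Each letter shifts forward by (position + 6), i.e. 6, 7, 8, … — the shift grows by one for each successive letter.
On feather: f+6=l, e+7=l, a+8=i, t+9=c, h+10=r, e+11=p, r+12=d.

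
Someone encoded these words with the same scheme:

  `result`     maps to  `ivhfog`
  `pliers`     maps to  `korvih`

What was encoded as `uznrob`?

Each pair mirrors across the alphabet (r↔i, e↔v, s↔h): positions sum to 25. This is the alphabet-reversal cipher (Atbash): a becomes z, b becomes y, etc.
Decoding uznrob: u↔f, z↔a, n↔m, r↔i, o↔l, b↔y.

family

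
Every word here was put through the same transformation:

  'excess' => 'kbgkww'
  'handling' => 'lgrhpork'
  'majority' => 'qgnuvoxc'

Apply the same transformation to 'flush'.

jpawl

The shift depends on letter class: consonant x→b is +4, but vowel e→k is +6. Two shifts are in play — +6 for a/e/i/o/u, +4 for every other letter.
Applying it to flush: f(cons)+4=j, l(cons)+4=p, u(vowel)+6=a, s(cons)+4=w, h(cons)+4=l.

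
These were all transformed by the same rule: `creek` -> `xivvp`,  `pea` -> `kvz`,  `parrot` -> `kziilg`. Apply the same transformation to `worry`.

Each pair mirrors across the alphabet (c↔x, r↔i, e↔v): positions sum to 25. Letters are reflected about the middle of the alphabet (position → 25−position): Atbash.
For worry: w↔d, o↔l, r↔i, r↔i, y↔b.

dliib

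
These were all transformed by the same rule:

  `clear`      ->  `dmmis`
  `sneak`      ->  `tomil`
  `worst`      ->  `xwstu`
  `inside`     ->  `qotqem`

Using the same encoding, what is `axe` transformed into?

The shift depends on letter class: consonant c→d is +1, but vowel e→m is +8. Two shifts are in play — +8 for a/e/i/o/u, +1 for every other letter.
On axe: a(vowel)+8=i, x(cons)+1=y, e(vowel)+8=m.

iym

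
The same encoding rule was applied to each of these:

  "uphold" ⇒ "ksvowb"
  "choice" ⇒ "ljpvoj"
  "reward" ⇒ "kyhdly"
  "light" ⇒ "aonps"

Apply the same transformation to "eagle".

lsnhl

The output letters match the input read backwards, each shifted +7: uphold reversed is dlohpu. Two steps: reverse the string, then apply a Caesar shift of +7.
Applying it to eagle: reverse → elgae; then shift: e+7=l, l+7=s, g+7=n, a+7=h, e+7=l.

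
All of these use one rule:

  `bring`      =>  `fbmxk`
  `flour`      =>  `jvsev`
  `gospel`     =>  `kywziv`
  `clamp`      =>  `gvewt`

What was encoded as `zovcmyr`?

Shifts by position in bring: pos 0: b→f (+4), pos 1: r→b (+10), pos 2: i→m (+4), pos 3: n→x (+10) — repeating every 2. A repeating key of period 2 is used — shifts +4, +10 over and over.
Undoing it on zovcmyr: z−4=v, o−10=e, v−4=r, c−10=s, m−4=i, y−10=o, r−4=n.

version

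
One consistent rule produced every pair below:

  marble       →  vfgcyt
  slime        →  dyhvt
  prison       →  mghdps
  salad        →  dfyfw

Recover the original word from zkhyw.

Each letter's alphabet position (a=0..z=25) is mapped through 23·x+5 mod 26 — an affine cipher.
Decoding zkhyw: z(25)→17·(25−5)≡2=c; k(10)→17·(10−5)≡7=h; h(7)→17·(7−5)≡8=i; y(24)→17·(24−5)≡11=l; w(22)→17·(22−5)≡3=d (all mod 26).

child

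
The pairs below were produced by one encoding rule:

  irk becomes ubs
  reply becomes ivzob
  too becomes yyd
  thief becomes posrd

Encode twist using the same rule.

dcsgd

The output letters match the input read backwards, each shifted +10: irk reversed is kri. The word is reversed, then every letter is shifted forward by 10.
For twist: reverse → tsiwt; then shift: t+10=d, s+10=c, i+10=s, w+10=g, t+10=d.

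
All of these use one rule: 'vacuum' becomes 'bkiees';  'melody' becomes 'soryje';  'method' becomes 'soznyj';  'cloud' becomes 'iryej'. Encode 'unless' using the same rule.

etroyy

Two shifts are in play — +10 for a/e/i/o/u, +6 for every other letter.
For unless: u(vowel)+10=e, n(cons)+6=t, l(cons)+6=r, e(vowel)+10=o, s(cons)+6=y, s(cons)+6=y.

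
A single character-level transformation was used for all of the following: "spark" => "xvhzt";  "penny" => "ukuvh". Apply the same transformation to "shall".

xnhtu

In spark: s→x is +5, p→v is +6, a→h is +7, r→z is +8 — the shift increases by 1 each position. Each letter shifts forward by (position + 5), i.e. 5, 6, 7, … — the shift grows by one for each successive letter.
For shall: s+5=x, h+6=n, a+7=h, l+8=t, l+9=u.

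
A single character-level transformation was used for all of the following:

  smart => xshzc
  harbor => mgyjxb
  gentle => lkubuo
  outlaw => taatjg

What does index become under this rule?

In smart: s→x is +5, m→s is +6, a→h is +7, r→z is +8 — the shift increases by 1 each position. Letter i (0-indexed) is shifted by i+5, so successive shifts are 5, 6, 7, ….
Applying it to index: i+5=n, n+6=t, d+7=k, e+8=m, x+9=g.

ntkmg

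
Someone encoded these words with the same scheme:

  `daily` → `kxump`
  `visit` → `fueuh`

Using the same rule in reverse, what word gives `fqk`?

yet

The output letters match the input read backwards, each shifted +12: daily reversed is yliad. Read the word backwards and shift each letter +12.
Undoing it on fqk: shift back: f−12=t, q−12=e, k−12=y → tey; then reverse → yet.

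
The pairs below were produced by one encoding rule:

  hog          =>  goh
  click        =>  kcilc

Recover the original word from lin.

The output letters match the input read backwards: hog reversed is goh. It's just the letters in reverse order.
Undoing it on lin: then reverse → nil.

nil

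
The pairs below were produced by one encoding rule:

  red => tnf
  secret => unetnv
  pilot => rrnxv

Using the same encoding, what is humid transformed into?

jdorf

Vowels shift forward by 9 and consonants shift forward by 2.
For humid: h(cons)+2=j, u(vowel)+9=d, m(cons)+2=o, i(vowel)+9=r, d(cons)+2=f.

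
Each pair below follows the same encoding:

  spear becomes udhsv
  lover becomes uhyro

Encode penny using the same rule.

bqqhs

The output letters match the input read backwards, each shifted +3: spear reversed is raeps. Two steps: reverse the string, then apply a Caesar shift of +3.
For penny: reverse → ynnep; then shift: y+3=b, n+3=q, n+3=q, e+3=h, p+3=s.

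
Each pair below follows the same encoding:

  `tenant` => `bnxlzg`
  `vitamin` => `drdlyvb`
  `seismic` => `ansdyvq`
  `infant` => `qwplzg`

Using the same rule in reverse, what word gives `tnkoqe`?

In tenant: t→b is +8, e→n is +9, n→x is +10, a→l is +11 — the shift increases by 1 each position. Letter i (0-indexed) is shifted by i+8, so successive shifts are 8, 9, 10, ….
Reversing it on tnkoqe: t−8=l, n−9=e, k−10=a, o−11=d, q−12=e, e−13=r.

leader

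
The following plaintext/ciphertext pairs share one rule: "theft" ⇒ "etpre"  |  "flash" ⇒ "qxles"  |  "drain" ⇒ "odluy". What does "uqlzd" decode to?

jeans

It's a Vigenère-style cipher with numeric key [11,12]: position i shifts by key[i mod 2].
Undoing it on uqlzd: u−11=j, q−12=e, l−11=a, z−12=n, d−11=s.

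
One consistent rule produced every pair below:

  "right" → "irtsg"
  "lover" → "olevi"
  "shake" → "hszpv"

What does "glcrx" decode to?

toxic

Each pair mirrors across the alphabet (r↔i, i↔r, g↔t): positions sum to 25. This is the alphabet-reversal cipher (Atbash): a becomes z, b becomes y, etc.
Undoing it on glcrx: g↔t, l↔o, c↔x, r↔i, x↔c.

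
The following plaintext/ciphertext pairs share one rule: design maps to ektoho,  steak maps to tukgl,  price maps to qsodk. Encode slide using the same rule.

The shift depends on letter class: consonant d→e is +1, but vowel e→k is +6. Two shifts are in play — +6 for a/e/i/o/u, +1 for every other letter.
On slide: s(cons)+1=t, l(cons)+1=m, i(vowel)+6=o, d(cons)+1=e, e(vowel)+6=k.

tmoek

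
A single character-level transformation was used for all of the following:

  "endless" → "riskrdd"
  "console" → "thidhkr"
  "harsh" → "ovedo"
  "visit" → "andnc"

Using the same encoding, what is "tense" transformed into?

Treating letters as 0–25, the rule is x ↦ 25x + 21 (mod 26).
For tense: t(19)→25·19+21≡2=c; e(4)→25·4+21≡17=r; n(13)→25·13+21≡8=i; s(18)→25·18+21≡3=d; e(4)→25·4+21≡17=r (all mod 26).

cridr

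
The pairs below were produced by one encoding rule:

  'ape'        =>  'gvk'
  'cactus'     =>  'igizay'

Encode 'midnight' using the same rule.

sojtomnz

Every letter moves 6 places later in the alphabet, wrapping around z→a.
On midnight: m+6=s, i+6=o, d+6=j, n+6=t, i+6=o, g+6=m, h+6=n, t+6=z.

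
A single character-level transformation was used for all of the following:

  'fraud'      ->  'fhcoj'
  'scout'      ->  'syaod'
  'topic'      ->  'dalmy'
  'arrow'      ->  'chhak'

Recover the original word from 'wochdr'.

f(5)→f(5) and r(17)→h(7) fit y≡11x+2 (mod 26); the inverse of 11 mod 26 is 19. This is an affine cipher: with a=0,…,z=25, each position x becomes (11x+2) mod 26.
Undoing it on wochdr: w(22)→19·(22−2)≡16=q; o(14)→19·(14−2)≡20=u; c(2)→19·(2−2)≡0=a; h(7)→19·(7−2)≡17=r; d(3)→19·(3−2)≡19=t; r(17)→19·(17−2)≡25=z (all mod 26).

quartz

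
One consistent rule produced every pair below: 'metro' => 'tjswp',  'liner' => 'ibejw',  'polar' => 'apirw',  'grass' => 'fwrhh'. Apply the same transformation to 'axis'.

m(12)→t(19) and e(4)→j(9) fit y≡11x+17 (mod 26); the inverse of 11 mod 26 is 19. Treating letters as 0–25, the rule is x ↦ 11x + 17 (mod 26).
On axis: a(0)→11·0+17≡17=r; x(23)→11·23+17≡10=k; i(8)→11·8+17≡1=b; s(18)→11·18+17≡7=h (all mod 26).

rkbh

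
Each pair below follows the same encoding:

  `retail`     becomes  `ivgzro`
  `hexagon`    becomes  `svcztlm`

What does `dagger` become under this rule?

wzttvi

Each pair mirrors across the alphabet (r↔i, e↔v, t↔g): positions sum to 25. This is the alphabet-reversal cipher (Atbash): a becomes z, b becomes y, etc.
Applying it to dagger: d↔w, a↔z, g↔t, g↔t, e↔v, r↔i.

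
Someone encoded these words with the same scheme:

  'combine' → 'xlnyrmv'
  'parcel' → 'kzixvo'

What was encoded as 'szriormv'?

Each letter is replaced by its mirror in the alphabet: a↔z, b↔y, c↔x, and so on (the Atbash cipher).
Undoing it on szriormv: s↔h, z↔a, r↔i, i↔r, o↔l, r↔i, m↔n, v↔e.

hairline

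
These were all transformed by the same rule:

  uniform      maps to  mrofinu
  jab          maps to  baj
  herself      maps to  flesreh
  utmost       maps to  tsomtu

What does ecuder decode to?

reduce

The output letters match the input read backwards: uniform reversed is mrofinu. The word is simply reversed.
Undoing it on ecuder: then reverse → reduce.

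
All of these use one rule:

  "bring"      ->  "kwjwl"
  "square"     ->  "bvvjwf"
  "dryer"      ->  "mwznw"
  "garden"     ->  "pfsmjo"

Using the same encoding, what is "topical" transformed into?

ctqrhbu

Shifts by position in bring: pos 0: b→k (+9), pos 1: r→w (+5), pos 2: i→j (+1), pos 3: n→w (+9), pos 4: g→l (+5) — repeating every 3. The shifts repeat in a cycle of length 3: positions 0,1,… shift by +9, +5, +1, then the pattern repeats.
On topical: t+9=c, o+5=t, p+1=q, i+9=r, c+5=h, a+1=b, l+9=u.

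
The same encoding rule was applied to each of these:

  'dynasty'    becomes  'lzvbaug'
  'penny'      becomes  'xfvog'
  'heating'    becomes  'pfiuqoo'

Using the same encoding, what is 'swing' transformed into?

axqoo

Shifts by position in dynasty: pos 0: d→l (+8), pos 1: y→z (+1), pos 2: n→v (+8), pos 3: a→b (+1) — repeating every 2. The shifts repeat in a cycle of length 2: positions 0,1,… shift by +8, +1, then the pattern repeats.
For swing: s+8=a, w+1=x, i+8=q, n+1=o, g+8=o.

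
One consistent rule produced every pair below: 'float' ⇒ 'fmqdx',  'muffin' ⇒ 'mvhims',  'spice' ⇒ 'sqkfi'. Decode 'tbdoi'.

table

In float: f→f is +0, l→m is +1, o→q is +2, a→d is +3 — the shift increases by 1 each position. Each letter shifts forward by its position index (0, 1, 2, …) — the shift grows by one for each successive letter.
Reversing it on tbdoi: t−0=t, b−1=a, d−2=b, o−3=l, i−4=e.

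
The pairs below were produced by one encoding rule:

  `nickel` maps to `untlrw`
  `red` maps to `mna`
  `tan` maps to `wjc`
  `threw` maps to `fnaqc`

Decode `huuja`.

rally

The output letters match the input read backwards, each shifted +9: nickel reversed is lekcin. The word is reversed, then every letter is shifted forward by 9.
Decoding huuja: shift back: h−9=y, u−9=l, u−9=l, j−9=a, a−9=r → yllar; then reverse → rally.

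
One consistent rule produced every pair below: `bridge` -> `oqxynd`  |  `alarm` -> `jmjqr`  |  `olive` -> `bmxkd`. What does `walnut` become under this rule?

pjmwfa

Treating letters as 0–25, the rule is x ↦ 5x + 9 (mod 26).
Applying it to walnut: w(22)→5·22+9≡15=p; a(0)→5·0+9≡9=j; l(11)→5·11+9≡12=m; n(13)→5·13+9≡22=w; u(20)→5·20+9≡5=f; t(19)→5·19+9≡0=a (all mod 26).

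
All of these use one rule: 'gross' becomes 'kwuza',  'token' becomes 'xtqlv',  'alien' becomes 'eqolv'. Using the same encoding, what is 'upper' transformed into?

In gross: g→k is +4, r→w is +5, o→u is +6, s→z is +7 — the shift increases by 1 each position. Letter i (0-indexed) is shifted by i+4, so successive shifts are 4, 5, 6, ….
For upper: u+4=y, p+5=u, p+6=v, e+7=l, r+8=z.

yuvlz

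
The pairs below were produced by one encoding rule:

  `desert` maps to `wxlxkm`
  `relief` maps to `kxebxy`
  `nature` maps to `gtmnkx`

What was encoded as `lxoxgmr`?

seventy

Compare letters: d→w is +19, e→x is +19, s→l is +19 — a constant shift. This is a Caesar cipher with shift 19.
Undoing it on lxoxgmr: l−19=s, x−19=e, o−19=v, x−19=e, g−19=n, m−19=t, r−19=y.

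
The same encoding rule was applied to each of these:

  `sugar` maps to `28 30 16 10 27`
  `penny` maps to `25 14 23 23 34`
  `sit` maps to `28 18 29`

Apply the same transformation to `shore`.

28 17 24 27 14

s is letter #19 and maps to 28: an offset of 9. The number is (letter's place in the alphabet, a=1) + 9.
On shore: s=19→28, h=8→17, o=15→24, r=18→27, e=5→14.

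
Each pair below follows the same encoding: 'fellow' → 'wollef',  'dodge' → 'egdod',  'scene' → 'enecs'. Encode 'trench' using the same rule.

hcnert

The output letters match the input read backwards: fellow reversed is wollef. It's just the letters in reverse order.
For trench: reverse → hcnert.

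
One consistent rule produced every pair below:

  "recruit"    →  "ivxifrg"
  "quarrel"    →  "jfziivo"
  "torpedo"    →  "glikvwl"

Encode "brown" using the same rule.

yildm

Each pair mirrors across the alphabet (r↔i, e↔v, c↔x): positions sum to 25. Letters are reflected about the middle of the alphabet (position → 25−position): Atbash.
For brown: b↔y, r↔i, o↔l, w↔d, n↔m.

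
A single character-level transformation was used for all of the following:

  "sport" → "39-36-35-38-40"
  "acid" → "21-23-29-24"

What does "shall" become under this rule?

39-28-21-32-32

Each letter is replaced by its alphabet position (a=1..z=26) + 20.
On shall: s=19→39, h=8→28, a=1→21, l=12→32, l=12→32.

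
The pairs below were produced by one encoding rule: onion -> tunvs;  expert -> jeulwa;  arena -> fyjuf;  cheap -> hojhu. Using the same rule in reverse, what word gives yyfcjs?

A repeating key of period 2 is used — shifts +5, +7 over and over.
Decoding yyfcjs: y−5=t, y−7=r, f−5=a, c−7=v, j−5=e, s−7=l.

travel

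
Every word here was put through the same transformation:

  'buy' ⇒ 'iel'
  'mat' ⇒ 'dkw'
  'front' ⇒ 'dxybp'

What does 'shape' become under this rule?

Two steps: reverse the string, then apply a Caesar shift of +10.
For shape: reverse → epahs; then shift: e+10=o, p+10=z, a+10=k, h+10=r, s+10=c.

ozkrc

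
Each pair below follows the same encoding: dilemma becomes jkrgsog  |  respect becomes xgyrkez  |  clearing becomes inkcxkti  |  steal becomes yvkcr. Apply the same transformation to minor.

sktqx

Shifts by position in dilemma: pos 0: d→j (+6), pos 1: i→k (+2), pos 2: l→r (+6), pos 3: e→g (+2) — repeating every 2. It's a Vigenère-style cipher with numeric key [6,2]: position i shifts by key[i mod 2].
On minor: m+6=s, i+2=k, n+6=t, o+2=q, r+6=x.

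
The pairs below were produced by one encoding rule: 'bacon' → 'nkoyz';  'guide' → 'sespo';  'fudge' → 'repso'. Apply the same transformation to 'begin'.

The shift depends on letter class: consonant b→n is +12, but vowel a→k is +10. Vowels shift forward by 10 and consonants shift forward by 12.
For begin: b(cons)+12=n, e(vowel)+10=o, g(cons)+12=s, i(vowel)+10=s, n(cons)+12=z.

nossz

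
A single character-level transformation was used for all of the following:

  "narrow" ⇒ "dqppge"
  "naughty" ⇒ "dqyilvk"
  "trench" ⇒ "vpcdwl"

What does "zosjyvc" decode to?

Each letter's alphabet position (a=0..z=25) is mapped through 3·x+16 mod 26 — an affine cipher.
Undoing it on zosjyvc: z(25)→9·(25−16)≡3=d; o(14)→9·(14−16)≡8=i; s(18)→9·(18−16)≡18=s; j(9)→9·(9−16)≡15=p; y(24)→9·(24−16)≡20=u; v(21)→9·(21−16)≡19=t; c(2)→9·(2−16)≡4=e (all mod 26).

dispute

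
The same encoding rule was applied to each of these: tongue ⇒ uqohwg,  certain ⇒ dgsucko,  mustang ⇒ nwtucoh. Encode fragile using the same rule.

The shift depends on letter class: consonant t→u is +1, but vowel o→q is +2. Two shifts are in play — +2 for a/e/i/o/u, +1 for every other letter.
On fragile: f(cons)+1=g, r(cons)+1=s, a(vowel)+2=c, g(cons)+1=h, i(vowel)+2=k, l(cons)+1=m, e(vowel)+2=g.

gschkmg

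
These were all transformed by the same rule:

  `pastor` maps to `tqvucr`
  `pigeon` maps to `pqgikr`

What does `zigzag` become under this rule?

icbikb

The output letters match the input read backwards, each shifted +2: pastor reversed is rotsap. Read the word backwards and shift each letter +2.
Applying it to zigzag: reverse → gazgiz; then shift: g+2=i, a+2=c, z+2=b, g+2=i, i+2=k, z+2=b.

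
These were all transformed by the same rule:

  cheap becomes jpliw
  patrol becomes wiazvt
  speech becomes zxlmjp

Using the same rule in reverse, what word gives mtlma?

A repeating key of period 2 is used — shifts +7, +8 over and over.
Reversing it on mtlma: m−7=f, t−8=l, l−7=e, m−8=e, a−7=t.

fleet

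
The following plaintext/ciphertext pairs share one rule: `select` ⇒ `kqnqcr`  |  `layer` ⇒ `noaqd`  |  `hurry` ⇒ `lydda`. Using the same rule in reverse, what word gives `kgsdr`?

skirt

s(18)→k(10) and e(4)→q(16) fit y≡7x+14 (mod 26); the inverse of 7 mod 26 is 15. Each letter's alphabet position (a=0..z=25) is mapped through 7·x+14 mod 26 — an affine cipher.
Undoing it on kgsdr: k(10)→15·(10−14)≡18=s; g(6)→15·(6−14)≡10=k; s(18)→15·(18−14)≡8=i; d(3)→15·(3−14)≡17=r; r(17)→15·(17−14)≡19=t (all mod 26).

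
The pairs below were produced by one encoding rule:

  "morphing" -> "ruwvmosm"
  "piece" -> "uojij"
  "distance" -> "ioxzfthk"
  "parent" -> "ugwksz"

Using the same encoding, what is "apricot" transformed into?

fvwohuy

Shifts by position in morphing: pos 0: m→r (+5), pos 1: o→u (+6), pos 2: r→w (+5), pos 3: p→v (+6) — repeating every 2. The shifts repeat in a cycle of length 2: positions 0,1,… shift by +5, +6, then the pattern repeats.
Applying it to apricot: a+5=f, p+6=v, r+5=w, i+6=o, c+5=h, o+6=u, t+5=y.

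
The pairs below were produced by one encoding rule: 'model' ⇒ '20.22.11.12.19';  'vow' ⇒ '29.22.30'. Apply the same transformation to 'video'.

29.16.11.12.22

m is letter #13 and maps to 20: an offset of 7. The number is (letter's place in the alphabet, a=1) + 7.
On video: v=22→29, i=9→16, d=4→11, e=5→12, o=15→22.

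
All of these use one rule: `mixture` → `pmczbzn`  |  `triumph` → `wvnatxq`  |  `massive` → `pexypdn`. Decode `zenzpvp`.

Each letter shifts forward by (position + 3), i.e. 3, 4, 5, … — the shift grows by one for each successive letter.
Undoing it on zenzpvp: z−3=w, e−4=a, n−5=i, z−6=t, p−7=i, v−8=n, p−9=g.

waiting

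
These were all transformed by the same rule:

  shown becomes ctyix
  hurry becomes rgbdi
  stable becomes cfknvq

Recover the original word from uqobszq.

Shifts by position in shown: pos 0: s→c (+10), pos 1: h→t (+12), pos 2: o→y (+10), pos 3: w→i (+12) — repeating every 2. A repeating key of period 2 is used — shifts +10, +12 over and over.
Undoing it on uqobszq: u−10=k, q−12=e, o−10=e, b−12=p, s−10=i, z−12=n, q−10=g.

keeping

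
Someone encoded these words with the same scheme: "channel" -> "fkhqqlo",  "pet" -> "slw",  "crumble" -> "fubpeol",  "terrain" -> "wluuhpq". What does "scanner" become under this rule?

The shift depends on letter class: consonant c→f is +3, but vowel a→h is +7. Vowels shift forward by 7 and consonants shift forward by 3.
For scanner: s(cons)+3=v, c(cons)+3=f, a(vowel)+7=h, n(cons)+3=q, n(cons)+3=q, e(vowel)+7=l, r(cons)+3=u.

vfhqqlu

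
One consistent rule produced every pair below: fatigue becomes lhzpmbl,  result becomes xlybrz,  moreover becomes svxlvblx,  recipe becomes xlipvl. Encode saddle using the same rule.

yhjjrl

The shift depends on letter class: consonant f→l is +6, but vowel a→h is +7. Two shifts are in play — +7 for a/e/i/o/u, +6 for every other letter.
On saddle: s(cons)+6=y, a(vowel)+7=h, d(cons)+6=j, d(cons)+6=j, l(cons)+6=r, e(vowel)+7=l.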